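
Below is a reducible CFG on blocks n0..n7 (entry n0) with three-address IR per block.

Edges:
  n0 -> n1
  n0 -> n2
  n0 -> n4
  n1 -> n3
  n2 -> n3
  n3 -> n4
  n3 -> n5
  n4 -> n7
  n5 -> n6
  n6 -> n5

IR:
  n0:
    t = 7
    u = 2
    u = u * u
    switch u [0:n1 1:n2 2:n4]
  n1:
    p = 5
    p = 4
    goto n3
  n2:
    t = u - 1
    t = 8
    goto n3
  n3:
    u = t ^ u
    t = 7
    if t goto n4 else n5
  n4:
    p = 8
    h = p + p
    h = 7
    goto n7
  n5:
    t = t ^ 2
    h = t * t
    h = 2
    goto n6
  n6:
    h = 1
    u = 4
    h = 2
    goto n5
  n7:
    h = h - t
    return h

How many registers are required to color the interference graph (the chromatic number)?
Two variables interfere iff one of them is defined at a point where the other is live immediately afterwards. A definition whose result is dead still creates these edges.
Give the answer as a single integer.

Answer: 3

Derivation:
Per-block:
  n0: def={t,u} ue=∅
  n1: def={p} ue=∅
  n2: def={t} ue={u}
  n3: def={t,u} ue={t,u}
  n4: def={h,p} ue=∅
  n5: def={h,t} ue={t}
  n6: def={h,u} ue=∅
  n7: def={h} ue={h,t}

Live sets:
  n0: in=∅ out={t,u}
  n1: in={t,u} out={t,u}
  n2: in={u} out={t,u}
  n3: in={t,u} out={t}
  n4: in={t} out={h,t}
  n5: in={t} out={t}
  n6: in={t} out={t}
  n7: in={h,t} out=∅

Interfere edges:
  h↔{t}
  p↔{t,u}
  t↔{h,p,u}
  u↔{p,t}

Chromatic number:
  {p,t,u} pairwise interfere (3-clique) ⇒ χ ≥ 3
  3-colouring: c0={t}  c1={h,p}  c2={u}
  χ = 3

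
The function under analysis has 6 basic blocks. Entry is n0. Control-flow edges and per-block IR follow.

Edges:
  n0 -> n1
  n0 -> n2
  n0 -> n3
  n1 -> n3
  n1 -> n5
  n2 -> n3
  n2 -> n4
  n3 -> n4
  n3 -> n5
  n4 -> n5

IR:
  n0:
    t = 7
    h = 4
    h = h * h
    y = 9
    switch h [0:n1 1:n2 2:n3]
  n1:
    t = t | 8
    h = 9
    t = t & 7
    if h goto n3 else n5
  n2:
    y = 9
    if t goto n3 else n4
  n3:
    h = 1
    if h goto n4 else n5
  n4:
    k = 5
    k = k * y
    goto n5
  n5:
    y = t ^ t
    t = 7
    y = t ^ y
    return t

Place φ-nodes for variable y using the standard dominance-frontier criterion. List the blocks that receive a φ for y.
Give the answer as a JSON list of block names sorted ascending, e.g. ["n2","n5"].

Answer: ["n3", "n4", "n5"]

Analysis:
idom tree: n1←n0 n2←n0 n3←n0 n4←n0 n5←n0
Join-block Dom:
  n3: preds {n0,n1,n2}: {n0} ∩ {n0,n1} ∩ {n0,n2} = {n0}; idom=n0
  n4: preds {n2,n3}: {n0,n2} ∩ {n0,n3} = {n0}; idom=n0
  n5: preds {n1,n3,n4}: {n0,n1} ∩ {n0,n3} ∩ {n0,n4} = {n0}; idom=n0

DF derivation:
  n3←n0: walk · to n0
  n3←n1: walk n1 to n0
  n3←n2: walk n2 to n0
  n4←n2: walk n2 to n0
  n4←n3: walk n3 to n0
  n5←n1: walk n1 to n0
  n5←n3: walk n3 to n0
  n5←n4: walk n4 to n0
  DF(n0)=∅
  DF(n1)={n3,n5}
  DF(n2)={n3,n4}
  DF(n3)={n4,n5}
  DF(n4)={n5}
  DF(n5)=∅

φ for y: defs {n0,n2,n5}
  DF⁺ = {n3,n4,n5}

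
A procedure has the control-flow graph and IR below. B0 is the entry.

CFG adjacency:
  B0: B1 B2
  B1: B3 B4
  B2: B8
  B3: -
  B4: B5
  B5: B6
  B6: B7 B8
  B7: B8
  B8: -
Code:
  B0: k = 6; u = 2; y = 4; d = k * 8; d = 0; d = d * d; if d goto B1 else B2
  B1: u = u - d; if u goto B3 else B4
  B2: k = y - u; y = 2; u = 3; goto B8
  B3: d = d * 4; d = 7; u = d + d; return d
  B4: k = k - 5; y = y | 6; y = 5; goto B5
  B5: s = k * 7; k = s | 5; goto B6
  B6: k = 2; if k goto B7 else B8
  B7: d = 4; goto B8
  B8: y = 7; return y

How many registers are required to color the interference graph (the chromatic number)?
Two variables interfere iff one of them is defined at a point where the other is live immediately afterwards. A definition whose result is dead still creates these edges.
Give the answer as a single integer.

Block summaries:
  B0 def {d,k,u,y} use ∅
  B1 def {u} use {d,u}
  B2 def {k,u,y} use {u,y}
  B3 def {d,u} use {d}
  B4 def {k,y} use {k,y}
  B5 def {k,s} use {k}
  B6 def {k} use ∅
  B7 def {d} use ∅
  B8 def {y} use ∅

Liveness:
  B0 li=∅ lo={d,k,u,y}
  B1 li={d,k,u,y} lo={d,k,y}
  B2 li={u,y} lo=∅
  B3 li={d} lo=∅
  B4 li={k,y} lo={k}
  B5 li={k} lo=∅
  B6 li=∅ lo=∅
  B7 li=∅ lo=∅
  B8 li=∅ lo=∅

Conflict graph:
  d — {k,u,y}
  k — {d,u,y}
  s — ∅
  u — {d,k,y}
  y — {d,k,u}

Colouring:
  lower bound: {d,k,u,y} mutually conflict ⇒ χ ≥ 4
  4-colouring: r0={d,s}  r1={k}  r2={u}  r3={y}
  χ = 4

Answer: 4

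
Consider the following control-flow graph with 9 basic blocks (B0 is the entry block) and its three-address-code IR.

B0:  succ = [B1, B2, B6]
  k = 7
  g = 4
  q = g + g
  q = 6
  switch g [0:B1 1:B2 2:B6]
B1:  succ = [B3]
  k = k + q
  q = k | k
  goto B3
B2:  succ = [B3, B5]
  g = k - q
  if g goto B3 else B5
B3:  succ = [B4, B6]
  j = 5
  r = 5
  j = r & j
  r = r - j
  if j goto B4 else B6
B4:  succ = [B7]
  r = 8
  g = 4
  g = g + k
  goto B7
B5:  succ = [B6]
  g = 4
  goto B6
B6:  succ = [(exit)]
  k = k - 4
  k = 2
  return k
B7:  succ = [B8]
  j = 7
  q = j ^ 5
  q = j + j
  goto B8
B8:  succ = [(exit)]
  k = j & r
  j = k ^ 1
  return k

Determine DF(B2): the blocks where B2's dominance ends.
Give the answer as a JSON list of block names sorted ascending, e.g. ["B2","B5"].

idom tree: B1←B0 B2←B0 B3←B0 B4←B3 B5←B2 B6←B0 B7←B4 B8←B7
Join-block Dom:
  B3: preds {B1,B2}: {B0,B1} ∩ {B0,B2} = {B0}; idom=B0
  B6: preds {B0,B3,B5}: {B0} ∩ {B0,B3} ∩ {B0,B2,B5} = {B0}; idom=B0

DF derivation:
  B3←B1: walk B1 to B0
  B3←B2: walk B2 to B0
  B6←B0: walk · to B0
  B6←B3: walk B3 to B0
  B6←B5: walk B5→B2 to B0
  DF(B0)=∅
  DF(B1)={B3}
  DF(B2)={B3,B6}
  DF(B3)={B6}
  DF(B4)=∅
  DF(B5)={B6}
  DF(B6)=∅
  DF(B7)=∅
  DF(B8)=∅

DF(B2) = ["B3", "B6"]

Answer: ["B3", "B6"]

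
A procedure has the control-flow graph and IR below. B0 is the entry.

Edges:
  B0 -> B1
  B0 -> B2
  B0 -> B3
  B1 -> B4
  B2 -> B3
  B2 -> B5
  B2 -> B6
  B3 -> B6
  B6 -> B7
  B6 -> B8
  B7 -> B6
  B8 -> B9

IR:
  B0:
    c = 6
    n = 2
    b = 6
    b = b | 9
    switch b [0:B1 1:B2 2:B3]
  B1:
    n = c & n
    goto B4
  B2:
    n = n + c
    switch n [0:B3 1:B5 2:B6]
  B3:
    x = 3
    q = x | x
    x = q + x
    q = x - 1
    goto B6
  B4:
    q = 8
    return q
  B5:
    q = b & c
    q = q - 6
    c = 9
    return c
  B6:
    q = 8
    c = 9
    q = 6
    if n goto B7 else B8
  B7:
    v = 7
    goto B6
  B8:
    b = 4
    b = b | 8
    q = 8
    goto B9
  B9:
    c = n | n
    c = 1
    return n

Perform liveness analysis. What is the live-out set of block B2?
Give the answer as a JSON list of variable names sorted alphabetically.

Per-block:
  B0 def {b,c,n} use ∅
  B1 def {n} use {c,n}
  B2 def {n} use {c,n}
  B3 def {q,x} use ∅
  B4 def {q} use ∅
  B5 def {c,q} use {b,c}
  B6 def {c,q} use {n}
  B7 def {v} use ∅
  B8 def {b,q} use ∅
  B9 def {c} use {n}

Live sets:
  B0: in=∅ out={b,c,n}
  B1: in={c,n} out=∅
  B2: in={b,c,n} out={b,c,n}
  B3: in={n} out={n}
  B4: in=∅ out=∅
  B5: in={b,c} out=∅
  B6: in={n} out={n}
  B7: in={n} out={n}
  B8: in={n} out={n}
  B9: in={n} out=∅

live-out(B2) = ["b", "c", "n"]

Answer: ["b", "c", "n"]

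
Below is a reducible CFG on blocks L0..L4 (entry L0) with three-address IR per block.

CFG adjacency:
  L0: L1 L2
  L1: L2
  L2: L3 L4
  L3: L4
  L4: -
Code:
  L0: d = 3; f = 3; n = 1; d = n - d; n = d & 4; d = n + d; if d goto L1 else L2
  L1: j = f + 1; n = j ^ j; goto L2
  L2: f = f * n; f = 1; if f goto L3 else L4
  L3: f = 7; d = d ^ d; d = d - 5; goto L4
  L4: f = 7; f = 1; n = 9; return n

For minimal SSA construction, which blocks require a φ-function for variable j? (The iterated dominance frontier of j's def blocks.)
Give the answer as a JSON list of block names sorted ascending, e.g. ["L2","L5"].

idom tree: L1←L0 L2←L0 L3←L2 L4←L2
Join-block Dom:
  L2: preds {L0,L1}: {L0} ∩ {L0,L1} = {L0}; idom=L0
  L4: preds {L2,L3}: {L0,L2} ∩ {L0,L2,L3} = {L0,L2}; idom=L2

DF walk-up:
  L2←L0: walk · to L0
  L2←L1: walk L1 to L0
  L4←L2: walk · to L2
  L4←L3: walk L3 to L2
  L0 → ∅
  L1 → {L2}
  L2 → ∅
  L3 → {L4}
  L4 → ∅

φ for j: defs {L1}
  DF⁺ = {L2}

Answer: ["L2"]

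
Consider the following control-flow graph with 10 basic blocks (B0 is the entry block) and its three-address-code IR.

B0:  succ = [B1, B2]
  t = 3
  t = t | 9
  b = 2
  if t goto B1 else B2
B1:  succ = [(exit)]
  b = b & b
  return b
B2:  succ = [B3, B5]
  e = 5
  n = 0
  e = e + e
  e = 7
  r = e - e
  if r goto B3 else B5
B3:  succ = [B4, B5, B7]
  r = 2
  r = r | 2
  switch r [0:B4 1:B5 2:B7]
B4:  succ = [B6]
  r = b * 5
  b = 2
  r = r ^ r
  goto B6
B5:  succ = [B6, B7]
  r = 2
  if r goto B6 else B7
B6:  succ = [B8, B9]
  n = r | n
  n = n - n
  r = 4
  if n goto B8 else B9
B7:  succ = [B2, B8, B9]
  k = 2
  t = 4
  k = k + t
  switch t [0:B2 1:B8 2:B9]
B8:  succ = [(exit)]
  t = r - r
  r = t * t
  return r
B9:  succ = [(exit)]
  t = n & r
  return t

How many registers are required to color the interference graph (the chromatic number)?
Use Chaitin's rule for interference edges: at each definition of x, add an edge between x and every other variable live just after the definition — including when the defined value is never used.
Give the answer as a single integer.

Answer: 5

Derivation:
Block summaries:
  B0: {b,t} / ∅
  B1: {b} / {b}
  B2: {e,n,r} / ∅
  B3: {r} / ∅
  B4: {b,r} / {b}
  B5: {r} / ∅
  B6: {n,r} / {n,r}
  B7: {k,t} / ∅
  B8: {r,t} / {r}
  B9: {t} / {n,r}

Live sets:
  B0 li=∅ lo={b}
  B1 li={b} lo=∅
  B2 li={b} lo={b,n}
  B3 li={b,n} lo={b,n,r}
  B4 li={b,n} lo={n,r}
  B5 li={b,n} lo={b,n,r}
  B6 li={n,r} lo={n,r}
  B7 li={b,n,r} lo={b,n,r}
  B8 li={r} lo=∅
  B9 li={n,r} lo=∅

Interfere edges:
  b — {e,k,n,r,t}
  e — {b,n}
  k — {b,n,r,t}
  n — {b,e,k,r,t}
  r — {b,k,n,t}
  t — {b,k,n,r}

Chromatic number:
  {b,k,n,r,t} pairwise interfere (5-clique) ⇒ χ ≥ 5
  assign b→R0 e→R2 k→R2 n→R1 r→R3 t→R4 — no edge inside a register ⇒ χ ≤ 5
  χ = 5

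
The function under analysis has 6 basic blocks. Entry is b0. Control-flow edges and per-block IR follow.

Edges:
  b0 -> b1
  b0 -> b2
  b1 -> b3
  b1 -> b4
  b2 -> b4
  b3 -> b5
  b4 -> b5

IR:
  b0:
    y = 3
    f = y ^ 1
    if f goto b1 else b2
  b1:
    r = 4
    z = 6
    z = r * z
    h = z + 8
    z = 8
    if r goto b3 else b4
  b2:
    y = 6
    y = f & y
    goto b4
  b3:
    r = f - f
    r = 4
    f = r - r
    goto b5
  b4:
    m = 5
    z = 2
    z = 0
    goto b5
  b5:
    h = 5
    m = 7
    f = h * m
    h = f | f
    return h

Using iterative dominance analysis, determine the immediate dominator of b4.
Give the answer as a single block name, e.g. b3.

Answer: b0

Analysis:
idom tree: b1←b0 b2←b0 b3←b1 b4←b0 b5←b0
Dom at joins:
  b4: preds {b1,b2}: {b0,b1} ∩ {b0,b2} = {b0}; idom=b0
  b5: preds {b3,b4}: {b0,b1,b3} ∩ {b0,b4} = {b0}; idom=b0

idom(b4) = b0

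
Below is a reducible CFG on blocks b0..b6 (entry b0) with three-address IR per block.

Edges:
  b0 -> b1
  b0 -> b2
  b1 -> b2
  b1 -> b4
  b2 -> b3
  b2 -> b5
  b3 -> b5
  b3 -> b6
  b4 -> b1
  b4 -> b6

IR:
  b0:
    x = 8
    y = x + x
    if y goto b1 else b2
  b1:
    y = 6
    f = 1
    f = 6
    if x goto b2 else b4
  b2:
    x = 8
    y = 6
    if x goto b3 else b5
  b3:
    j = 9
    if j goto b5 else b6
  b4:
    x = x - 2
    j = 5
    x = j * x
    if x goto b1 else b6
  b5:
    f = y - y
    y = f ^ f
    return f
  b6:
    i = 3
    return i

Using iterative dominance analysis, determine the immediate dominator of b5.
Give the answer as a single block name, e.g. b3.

Answer: b2

Derivation:
idom tree: b1←b0 b2←b0 b3←b2 b4←b1 b5←b2 b6←b0
Join-block Dom:
  b1: preds {b0,b4}: {b0} ∩ {b0,b1,b4} = {b0}; idom=b0
  b2: preds {b0,b1}: {b0} ∩ {b0,b1} = {b0}; idom=b0
  b5: preds {b2,b3}: {b0,b2} ∩ {b0,b2,b3} = {b0,b2}; idom=b2
  b6: preds {b3,b4}: {b0,b2,b3} ∩ {b0,b1,b4} = {b0}; idom=b0

idom(b5) = b2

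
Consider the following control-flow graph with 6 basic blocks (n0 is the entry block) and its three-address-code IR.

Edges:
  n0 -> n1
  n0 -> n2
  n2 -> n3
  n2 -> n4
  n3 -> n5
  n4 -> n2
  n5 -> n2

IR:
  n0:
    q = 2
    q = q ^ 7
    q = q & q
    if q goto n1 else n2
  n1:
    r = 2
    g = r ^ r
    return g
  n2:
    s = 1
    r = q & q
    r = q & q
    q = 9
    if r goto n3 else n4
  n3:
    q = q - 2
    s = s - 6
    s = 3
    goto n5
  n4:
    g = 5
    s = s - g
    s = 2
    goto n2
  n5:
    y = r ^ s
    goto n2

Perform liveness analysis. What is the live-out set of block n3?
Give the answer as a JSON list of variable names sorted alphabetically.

Answer: ["q", "r", "s"]

Analysis:
Block summaries:
  n0: {q} / ∅
  n1: {g,r} / ∅
  n2: {q,r,s} / {q}
  n3: {q,s} / {q,s}
  n4: {g,s} / {s}
  n5: {y} / {r,s}

Backward fixpoint:
  n0: in=∅ out={q}
  n1: in=∅ out=∅
  n2: in={q} out={q,r,s}
  n3: in={q,r,s} out={q,r,s}
  n4: in={q,s} out={q}
  n5: in={q,r,s} out={q}

live-out(n3) = ["q", "r", "s"]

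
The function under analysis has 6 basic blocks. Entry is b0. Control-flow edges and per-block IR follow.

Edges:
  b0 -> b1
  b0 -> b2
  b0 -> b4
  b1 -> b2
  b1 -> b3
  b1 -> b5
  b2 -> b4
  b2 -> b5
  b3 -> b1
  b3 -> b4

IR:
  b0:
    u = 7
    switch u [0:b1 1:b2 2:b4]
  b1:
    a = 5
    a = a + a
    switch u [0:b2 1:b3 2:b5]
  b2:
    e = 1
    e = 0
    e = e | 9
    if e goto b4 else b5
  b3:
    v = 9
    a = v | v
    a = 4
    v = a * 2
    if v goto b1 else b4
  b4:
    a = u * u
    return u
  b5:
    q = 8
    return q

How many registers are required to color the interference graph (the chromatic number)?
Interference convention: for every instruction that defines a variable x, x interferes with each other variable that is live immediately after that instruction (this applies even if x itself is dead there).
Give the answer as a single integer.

Per-block:
  b0: def={u} ue=∅
  b1: def={a} ue={u}
  b2: def={e} ue=∅
  b3: def={a,v} ue=∅
  b4: def={a} ue={u}
  b5: def={q} ue=∅

Liveness:
  b0: in=∅ out={u}
  b1: in={u} out={u}
  b2: in={u} out={u}
  b3: in={u} out={u}
  b4: in={u} out=∅
  b5: in=∅ out=∅

Conflict graph:
  a — {u}
  e — {u}
  q — ∅
  u — {a,e,v}
  v — {u}

Colouring:
  {a,u} pairwise interfere (2-clique) ⇒ χ ≥ 2
  assign a→c1 e→c1 q→c0 u→c0 v→c1 — no edge inside a register ⇒ χ ≤ 2
  χ = 2

Answer: 2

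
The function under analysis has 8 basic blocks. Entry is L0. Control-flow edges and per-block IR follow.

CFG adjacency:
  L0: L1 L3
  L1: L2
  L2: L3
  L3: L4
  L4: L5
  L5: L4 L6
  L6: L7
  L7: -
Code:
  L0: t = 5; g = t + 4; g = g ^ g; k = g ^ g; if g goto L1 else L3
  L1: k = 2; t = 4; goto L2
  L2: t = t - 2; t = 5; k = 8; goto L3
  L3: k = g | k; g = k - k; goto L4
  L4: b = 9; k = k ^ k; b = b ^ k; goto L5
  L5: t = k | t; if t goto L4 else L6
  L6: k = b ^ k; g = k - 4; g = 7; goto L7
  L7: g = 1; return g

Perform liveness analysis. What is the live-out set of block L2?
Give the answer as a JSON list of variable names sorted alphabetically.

Answer: ["g", "k", "t"]

Derivation:
Block summaries:
  L0: {g,k,t} / ∅
  L1: {k,t} / ∅
  L2: {k,t} / {t}
  L3: {g,k} / {g,k}
  L4: {b,k} / {k}
  L5: {t} / {k,t}
  L6: {g,k} / {b,k}
  L7: {g} / ∅

Backward fixpoint:
  L0: in=∅ out={g,k,t}
  L1: in={g} out={g,t}
  L2: in={g,t} out={g,k,t}
  L3: in={g,k,t} out={k,t}
  L4: in={k,t} out={b,k,t}
  L5: in={b,k,t} out={b,k,t}
  L6: in={b,k} out=∅
  L7: in=∅ out=∅

live-out(L2) = ["g", "k", "t"]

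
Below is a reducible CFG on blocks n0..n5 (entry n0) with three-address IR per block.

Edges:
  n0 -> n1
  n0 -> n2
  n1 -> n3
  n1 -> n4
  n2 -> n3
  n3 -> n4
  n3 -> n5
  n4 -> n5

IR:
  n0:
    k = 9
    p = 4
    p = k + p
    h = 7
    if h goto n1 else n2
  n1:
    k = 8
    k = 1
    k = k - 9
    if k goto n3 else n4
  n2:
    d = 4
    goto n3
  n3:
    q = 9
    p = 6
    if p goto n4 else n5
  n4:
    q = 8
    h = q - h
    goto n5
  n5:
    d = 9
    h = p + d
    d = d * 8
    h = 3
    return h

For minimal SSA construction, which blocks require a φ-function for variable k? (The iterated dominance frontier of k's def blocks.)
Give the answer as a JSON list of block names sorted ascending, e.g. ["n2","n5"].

Answer: ["n3", "n4", "n5"]

Derivation:
idom tree: n1←n0 n2←n0 n3←n0 n4←n0 n5←n0
Dom∩ at merges:
  n3: preds {n1,n2}: {n0,n1} ∩ {n0,n2} = {n0}; idom=n0
  n4: preds {n1,n3}: {n0,n1} ∩ {n0,n3} = {n0}; idom=n0
  n5: preds {n3,n4}: {n0,n3} ∩ {n0,n4} = {n0}; idom=n0

DF walk-up:
  join n3 pred n1: n1 stop@n0
  join n3 pred n2: n2 stop@n0
  join n4 pred n1: n1 stop@n0
  join n4 pred n3: n3 stop@n0
  join n5 pred n3: n3 stop@n0
  join n5 pred n4: n4 stop@n0
  DF(n0)=∅
  DF(n1)={n3,n4}
  DF(n2)={n3}
  DF(n3)={n4,n5}
  DF(n4)={n5}
  DF(n5)=∅

φ for k: defs {n0,n1}
  DF⁺ = {n3,n4,n5}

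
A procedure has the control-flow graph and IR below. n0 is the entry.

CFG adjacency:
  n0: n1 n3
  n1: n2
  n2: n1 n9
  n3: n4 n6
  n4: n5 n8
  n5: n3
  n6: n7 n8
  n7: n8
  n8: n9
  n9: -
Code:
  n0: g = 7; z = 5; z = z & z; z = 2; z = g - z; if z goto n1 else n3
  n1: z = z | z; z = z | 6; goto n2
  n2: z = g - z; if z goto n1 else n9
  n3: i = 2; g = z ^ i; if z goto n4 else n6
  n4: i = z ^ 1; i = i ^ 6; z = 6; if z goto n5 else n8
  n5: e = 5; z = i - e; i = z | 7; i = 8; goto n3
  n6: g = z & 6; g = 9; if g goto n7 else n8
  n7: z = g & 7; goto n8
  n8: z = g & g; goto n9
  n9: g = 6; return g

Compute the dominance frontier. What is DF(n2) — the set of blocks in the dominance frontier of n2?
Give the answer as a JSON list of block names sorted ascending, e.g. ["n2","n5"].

idom tree: n1←n0 n2←n1 n3←n0 n4←n3 n5←n4 n6←n3 n7←n6 n8←n3 n9←n0
Dom∩ at merges:
  n1: preds {n0,n2}: {n0} ∩ {n0,n1,n2} = {n0}; idom=n0
  n3: preds {n0,n5}: {n0} ∩ {n0,n3,n4,n5} = {n0}; idom=n0
  n8: preds {n4,n6,n7}: {n0,n3,n4} ∩ {n0,n3,n6} ∩ {n0,n3,n6,n7} = {n0,n3}; idom=n3
  n9: preds {n2,n8}: {n0,n1,n2} ∩ {n0,n3,n8} = {n0}; idom=n0

DF derivation:
  n1←n0: walk · to n0
  n1←n2: walk n2→n1 to n0
  n3←n0: walk · to n0
  n3←n5: walk n5→n4→n3 to n0
  n8←n4: walk n4 to n3
  n8←n6: walk n6 to n3
  n8←n7: walk n7→n6 to n3
  n9←n2: walk n2→n1 to n0
  n9←n8: walk n8→n3 to n0
  n0: DF=∅
  n1: DF={n1,n9}
  n2: DF={n1,n9}
  n3: DF={n3,n9}
  n4: DF={n3,n8}
  n5: DF={n3}
  n6: DF={n8}
  n7: DF={n8}
  n8: DF={n9}
  n9: DF=∅

DF(n2) = ["n1", "n9"]

Answer: ["n1", "n9"]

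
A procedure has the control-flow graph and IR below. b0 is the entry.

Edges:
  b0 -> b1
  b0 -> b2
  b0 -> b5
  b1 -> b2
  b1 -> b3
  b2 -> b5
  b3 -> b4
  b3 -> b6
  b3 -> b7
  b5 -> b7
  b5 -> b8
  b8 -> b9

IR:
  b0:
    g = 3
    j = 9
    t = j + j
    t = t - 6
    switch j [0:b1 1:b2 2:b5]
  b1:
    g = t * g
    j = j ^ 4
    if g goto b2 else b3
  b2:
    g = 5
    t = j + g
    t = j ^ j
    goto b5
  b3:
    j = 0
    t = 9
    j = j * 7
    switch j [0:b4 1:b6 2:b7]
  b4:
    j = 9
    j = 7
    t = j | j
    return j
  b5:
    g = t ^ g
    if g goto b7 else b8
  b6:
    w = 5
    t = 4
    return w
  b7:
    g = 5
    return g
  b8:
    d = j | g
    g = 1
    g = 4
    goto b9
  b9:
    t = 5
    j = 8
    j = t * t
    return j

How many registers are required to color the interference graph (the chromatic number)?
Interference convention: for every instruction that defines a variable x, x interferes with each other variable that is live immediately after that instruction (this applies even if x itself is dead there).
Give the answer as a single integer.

Block summaries:
  b0: def={g,j,t} ue=∅
  b1: def={g,j} ue={g,j,t}
  b2: def={g,t} ue={j}
  b3: def={j,t} ue=∅
  b4: def={j,t} ue=∅
  b5: def={g} ue={g,t}
  b6: def={t,w} ue=∅
  b7: def={g} ue=∅
  b8: def={d,g} ue={g,j}
  b9: def={j,t} ue=∅

Live sets:
  b0 li=∅ lo={g,j,t}
  b1 li={g,j,t} lo={j}
  b2 li={j} lo={g,j,t}
  b3 li=∅ lo=∅
  b4 li=∅ lo=∅
  b5 li={g,j,t} lo={g,j}
  b6 li=∅ lo=∅
  b7 li=∅ lo=∅
  b8 li={g,j} lo=∅
  b9 li=∅ lo=∅

Interfere edges:
  d: ∅
  g: {j,t}
  j: {g,t}
  t: {g,j,w}
  w: {t}

Colouring:
  {g,j,t} pairwise interfere (3-clique) ⇒ χ ≥ 3
  3-colouring: c0={d,t}  c1={g,w}  c2={j}
  χ = 3

Answer: 3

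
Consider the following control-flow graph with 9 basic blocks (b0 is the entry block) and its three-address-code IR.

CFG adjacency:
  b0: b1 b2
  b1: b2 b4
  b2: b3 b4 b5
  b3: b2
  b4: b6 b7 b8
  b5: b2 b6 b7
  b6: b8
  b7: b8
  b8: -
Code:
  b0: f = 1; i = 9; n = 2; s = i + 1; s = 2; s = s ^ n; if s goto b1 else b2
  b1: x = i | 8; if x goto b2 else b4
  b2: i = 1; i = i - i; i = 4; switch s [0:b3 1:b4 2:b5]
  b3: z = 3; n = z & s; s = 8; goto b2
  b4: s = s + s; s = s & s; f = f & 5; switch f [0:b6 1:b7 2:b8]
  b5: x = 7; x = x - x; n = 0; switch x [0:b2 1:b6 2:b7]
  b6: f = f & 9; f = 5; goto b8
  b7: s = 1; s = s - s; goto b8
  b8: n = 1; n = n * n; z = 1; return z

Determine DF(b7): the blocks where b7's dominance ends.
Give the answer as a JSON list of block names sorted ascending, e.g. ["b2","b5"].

idom tree: b1←b0 b2←b0 b3←b2 b4←b0 b5←b2 b6←b0 b7←b0 b8←b0
Join-block Dom:
  b2: preds {b0,b1,b3,b5}: {b0} ∩ {b0,b1} ∩ {b0,b2,b3} ∩ {b0,b2,b5} = {b0}; idom=b0
  b4: preds {b1,b2}: {b0,b1} ∩ {b0,b2} = {b0}; idom=b0
  b6: preds {b4,b5}: {b0,b4} ∩ {b0,b2,b5} = {b0}; idom=b0
  b7: preds {b4,b5}: {b0,b4} ∩ {b0,b2,b5} = {b0}; idom=b0
  b8: preds {b4,b6,b7}: {b0,b4} ∩ {b0,b6} ∩ {b0,b7} = {b0}; idom=b0

Frontier:
  b2←b0: walk · to b0
  b2←b1: walk b1 to b0
  b2←b3: walk b3→b2 to b0
  b2←b5: walk b5→b2 to b0
  b4←b1: walk b1 to b0
  b4←b2: walk b2 to b0
  b6←b4: walk b4 to b0
  b6←b5: walk b5→b2 to b0
  b7←b4: walk b4 to b0
  b7←b5: walk b5→b2 to b0
  b8←b4: walk b4 to b0
  b8←b6: walk b6 to b0
  b8←b7: walk b7 to b0
  b0 → ∅
  b1 → {b2,b4}
  b2 → {b2,b4,b6,b7}
  b3 → {b2}
  b4 → {b6,b7,b8}
  b5 → {b2,b6,b7}
  b6 → {b8}
  b7 → {b8}
  b8 → ∅

DF(b7) = ["b8"]

Answer: ["b8"]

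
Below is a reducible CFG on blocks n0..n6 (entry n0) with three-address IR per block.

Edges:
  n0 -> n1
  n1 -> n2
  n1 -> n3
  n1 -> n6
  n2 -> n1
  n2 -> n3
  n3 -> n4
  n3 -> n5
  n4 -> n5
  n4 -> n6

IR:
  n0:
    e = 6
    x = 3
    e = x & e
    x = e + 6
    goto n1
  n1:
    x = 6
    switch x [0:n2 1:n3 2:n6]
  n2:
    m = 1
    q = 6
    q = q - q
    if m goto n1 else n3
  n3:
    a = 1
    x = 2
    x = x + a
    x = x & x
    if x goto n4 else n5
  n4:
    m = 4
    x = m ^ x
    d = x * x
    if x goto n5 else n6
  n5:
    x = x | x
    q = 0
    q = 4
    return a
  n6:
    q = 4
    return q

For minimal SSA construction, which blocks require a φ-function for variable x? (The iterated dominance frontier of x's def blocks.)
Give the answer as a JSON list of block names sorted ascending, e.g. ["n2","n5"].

idom tree: n1←n0 n2←n1 n3←n1 n4←n3 n5←n3 n6←n1
Dom at joins:
  n1: preds {n0,n2}: {n0} ∩ {n0,n1,n2} = {n0}; idom=n0
  n3: preds {n1,n2}: {n0,n1} ∩ {n0,n1,n2} = {n0,n1}; idom=n1
  n5: preds {n3,n4}: {n0,n1,n3} ∩ {n0,n1,n3,n4} = {n0,n1,n3}; idom=n3
  n6: preds {n1,n4}: {n0,n1} ∩ {n0,n1,n3,n4} = {n0,n1}; idom=n1

DF derivation:
  join n1 pred n0: · stop@n0
  join n1 pred n2: n2→n1 stop@n0
  join n3 pred n1: · stop@n1
  join n3 pred n2: n2 stop@n1
  join n5 pred n3: · stop@n3
  join n5 pred n4: n4 stop@n3
  join n6 pred n1: · stop@n1
  join n6 pred n4: n4→n3 stop@n1
  DF(n0)=∅
  DF(n1)={n1}
  DF(n2)={n1,n3}
  DF(n3)={n6}
  DF(n4)={n5,n6}
  DF(n5)=∅
  DF(n6)=∅

φ for x: defs {n0,n1,n3,n4,n5}
  DF⁺ = {n1,n5,n6}

Answer: ["n1", "n5", "n6"]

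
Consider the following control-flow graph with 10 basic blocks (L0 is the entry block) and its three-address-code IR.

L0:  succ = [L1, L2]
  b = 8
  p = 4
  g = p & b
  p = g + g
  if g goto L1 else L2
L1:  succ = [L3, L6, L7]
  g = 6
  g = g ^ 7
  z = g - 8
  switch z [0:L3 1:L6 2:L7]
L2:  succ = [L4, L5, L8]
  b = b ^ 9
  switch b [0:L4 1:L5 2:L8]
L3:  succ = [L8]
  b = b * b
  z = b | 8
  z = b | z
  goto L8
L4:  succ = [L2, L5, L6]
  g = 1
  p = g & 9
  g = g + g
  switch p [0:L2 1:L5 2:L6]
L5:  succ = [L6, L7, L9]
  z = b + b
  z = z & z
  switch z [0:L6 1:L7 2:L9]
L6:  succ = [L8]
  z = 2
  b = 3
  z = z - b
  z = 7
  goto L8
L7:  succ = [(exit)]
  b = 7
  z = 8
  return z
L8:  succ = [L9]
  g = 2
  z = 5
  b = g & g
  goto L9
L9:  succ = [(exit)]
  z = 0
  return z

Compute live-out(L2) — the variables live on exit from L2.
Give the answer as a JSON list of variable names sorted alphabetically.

Answer: ["b"]

Derivation:
Block summaries:
  L0: def={b,g,p} ue=∅
  L1: def={g,z} ue=∅
  L2: def={b} ue={b}
  L3: def={b,z} ue={b}
  L4: def={g,p} ue=∅
  L5: def={z} ue={b}
  L6: def={b,z} ue=∅
  L7: def={b,z} ue=∅
  L8: def={b,g,z} ue=∅
  L9: def={z} ue=∅

Liveness:
  live L0: ∅→{b}
  live L1: {b}→{b}
  live L2: {b}→{b}
  live L3: {b}→∅
  live L4: {b}→{b}
  live L5: {b}→∅
  live L6: ∅→∅
  live L7: ∅→∅
  live L8: ∅→∅
  live L9: ∅→∅

live-out(L2) = ["b"]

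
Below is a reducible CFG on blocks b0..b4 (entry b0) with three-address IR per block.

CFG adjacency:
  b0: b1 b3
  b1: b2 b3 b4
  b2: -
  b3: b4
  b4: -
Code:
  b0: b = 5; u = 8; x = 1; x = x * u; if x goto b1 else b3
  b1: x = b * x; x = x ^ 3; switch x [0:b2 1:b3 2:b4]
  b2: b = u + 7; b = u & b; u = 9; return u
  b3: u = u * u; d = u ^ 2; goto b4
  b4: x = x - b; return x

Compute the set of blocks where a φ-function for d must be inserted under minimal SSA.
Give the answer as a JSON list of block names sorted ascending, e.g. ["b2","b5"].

idom tree: b1←b0 b2←b1 b3←b0 b4←b0
Join-block Dom:
  b3: preds {b0,b1}: {b0} ∩ {b0,b1} = {b0}; idom=b0
  b4: preds {b1,b3}: {b0,b1} ∩ {b0,b3} = {b0}; idom=b0

DF derivation:
  b3←b0: walk · to b0
  b3←b1: walk b1 to b0
  b4←b1: walk b1 to b0
  b4←b3: walk b3 to b0
  DF(b0)=∅
  DF(b1)={b3,b4}
  DF(b2)=∅
  DF(b3)={b4}
  DF(b4)=∅

φ for d: defs {b3}
  DF⁺ = {b4}

Answer: ["b4"]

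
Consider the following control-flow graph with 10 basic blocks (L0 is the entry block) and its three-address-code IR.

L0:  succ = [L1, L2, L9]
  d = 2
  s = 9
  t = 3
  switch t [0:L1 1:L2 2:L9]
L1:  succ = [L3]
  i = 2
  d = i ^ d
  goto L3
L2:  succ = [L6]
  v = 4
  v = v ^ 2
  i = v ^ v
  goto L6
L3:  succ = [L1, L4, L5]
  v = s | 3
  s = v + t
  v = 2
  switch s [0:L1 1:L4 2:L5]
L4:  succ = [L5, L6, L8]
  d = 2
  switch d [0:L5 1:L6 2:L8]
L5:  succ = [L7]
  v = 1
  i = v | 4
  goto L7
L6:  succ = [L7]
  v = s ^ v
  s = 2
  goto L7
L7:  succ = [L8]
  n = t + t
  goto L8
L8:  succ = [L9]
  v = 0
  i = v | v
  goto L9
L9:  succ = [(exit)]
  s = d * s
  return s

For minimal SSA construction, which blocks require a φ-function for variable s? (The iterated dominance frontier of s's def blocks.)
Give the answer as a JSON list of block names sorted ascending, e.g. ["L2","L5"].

idom tree: L1←L0 L2←L0 L3←L1 L4←L3 L5←L3 L6←L0 L7←L0 L8←L0 L9←L0
Join-block Dom:
  L1: preds {L0,L3}: {L0} ∩ {L0,L1,L3} = {L0}; idom=L0
  L5: preds {L3,L4}: {L0,L1,L3} ∩ {L0,L1,L3,L4} = {L0,L1,L3}; idom=L3
  L6: preds {L2,L4}: {L0,L2} ∩ {L0,L1,L3,L4} = {L0}; idom=L0
  L7: preds {L5,L6}: {L0,L1,L3,L5} ∩ {L0,L6} = {L0}; idom=L0
  L8: preds {L4,L7}: {L0,L1,L3,L4} ∩ {L0,L7} = {L0}; idom=L0
  L9: preds {L0,L8}: {L0} ∩ {L0,L8} = {L0}; idom=L0

DF derivation:
  join L1 pred L0: · stop@L0
  join L1 pred L3: L3→L1 stop@L0
  join L5 pred L3: · stop@L3
  join L5 pred L4: L4 stop@L3
  join L6 pred L2: L2 stop@L0
  join L6 pred L4: L4→L3→L1 stop@L0
  join L7 pred L5: L5→L3→L1 stop@L0
  join L7 pred L6: L6 stop@L0
  join L8 pred L4: L4→L3→L1 stop@L0
  join L8 pred L7: L7 stop@L0
  join L9 pred L0: · stop@L0
  join L9 pred L8: L8 stop@L0
  L0: DF=∅
  L1: DF={L1,L6,L7,L8}
  L2: DF={L6}
  L3: DF={L1,L6,L7,L8}
  L4: DF={L5,L6,L8}
  L5: DF={L7}
  L6: DF={L7}
  L7: DF={L8}
  L8: DF={L9}
  L9: DF=∅

φ for s: defs {L0,L3,L6,L9}
  DF⁺ = {L1,L6,L7,L8,L9}

Answer: ["L1", "L6", "L7", "L8", "L9"]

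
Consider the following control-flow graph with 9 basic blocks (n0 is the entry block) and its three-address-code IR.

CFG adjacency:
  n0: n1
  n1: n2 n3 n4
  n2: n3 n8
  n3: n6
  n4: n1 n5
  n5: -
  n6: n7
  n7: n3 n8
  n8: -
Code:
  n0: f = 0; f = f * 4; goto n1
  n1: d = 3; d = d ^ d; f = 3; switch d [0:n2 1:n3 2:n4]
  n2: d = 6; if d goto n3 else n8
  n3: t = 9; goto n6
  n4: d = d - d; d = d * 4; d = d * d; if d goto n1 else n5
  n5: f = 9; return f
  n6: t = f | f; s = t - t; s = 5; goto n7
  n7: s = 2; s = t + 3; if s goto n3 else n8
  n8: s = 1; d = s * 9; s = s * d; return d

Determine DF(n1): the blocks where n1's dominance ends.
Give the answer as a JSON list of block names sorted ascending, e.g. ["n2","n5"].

Answer: ["n1"]

Analysis:
idom tree: n1←n0 n2←n1 n3←n1 n4←n1 n5←n4 n6←n3 n7←n6 n8←n1
Dom∩ at merges:
  n1: preds {n0,n4}: {n0} ∩ {n0,n1,n4} = {n0}; idom=n0
  n3: preds {n1,n2,n7}: {n0,n1} ∩ {n0,n1,n2} ∩ {n0,n1,n3,n6,n7} = {n0,n1}; idom=n1
  n8: preds {n2,n7}: {n0,n1,n2} ∩ {n0,n1,n3,n6,n7} = {n0,n1}; idom=n1

Frontier:
  join n1 pred n0: · stop@n0
  join n1 pred n4: n4→n1 stop@n0
  join n3 pred n1: · stop@n1
  join n3 pred n2: n2 stop@n1
  join n3 pred n7: n7→n6→n3 stop@n1
  join n8 pred n2: n2 stop@n1
  join n8 pred n7: n7→n6→n3 stop@n1
  DF(n0)=∅
  DF(n1)={n1}
  DF(n2)={n3,n8}
  DF(n3)={n3,n8}
  DF(n4)={n1}
  DF(n5)=∅
  DF(n6)={n3,n8}
  DF(n7)={n3,n8}
  DF(n8)=∅

DF(n1) = ["n1"]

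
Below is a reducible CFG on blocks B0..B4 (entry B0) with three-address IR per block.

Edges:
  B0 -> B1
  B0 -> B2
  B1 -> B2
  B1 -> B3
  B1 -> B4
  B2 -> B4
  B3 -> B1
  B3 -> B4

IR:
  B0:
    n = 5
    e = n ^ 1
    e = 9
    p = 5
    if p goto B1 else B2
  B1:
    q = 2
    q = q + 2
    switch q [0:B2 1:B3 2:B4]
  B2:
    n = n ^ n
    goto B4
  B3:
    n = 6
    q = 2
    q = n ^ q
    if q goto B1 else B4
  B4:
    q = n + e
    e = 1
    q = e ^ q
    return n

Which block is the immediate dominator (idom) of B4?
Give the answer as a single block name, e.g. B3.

Answer: B0

Working:
idom tree: B1←B0 B2←B0 B3←B1 B4←B0
Dom at joins:
  B1: preds {B0,B3}: {B0} ∩ {B0,B1,B3} = {B0}; idom=B0
  B2: preds {B0,B1}: {B0} ∩ {B0,B1} = {B0}; idom=B0
  B4: preds {B1,B2,B3}: {B0,B1} ∩ {B0,B2} ∩ {B0,B1,B3} = {B0}; idom=B0

idom(B4) = B0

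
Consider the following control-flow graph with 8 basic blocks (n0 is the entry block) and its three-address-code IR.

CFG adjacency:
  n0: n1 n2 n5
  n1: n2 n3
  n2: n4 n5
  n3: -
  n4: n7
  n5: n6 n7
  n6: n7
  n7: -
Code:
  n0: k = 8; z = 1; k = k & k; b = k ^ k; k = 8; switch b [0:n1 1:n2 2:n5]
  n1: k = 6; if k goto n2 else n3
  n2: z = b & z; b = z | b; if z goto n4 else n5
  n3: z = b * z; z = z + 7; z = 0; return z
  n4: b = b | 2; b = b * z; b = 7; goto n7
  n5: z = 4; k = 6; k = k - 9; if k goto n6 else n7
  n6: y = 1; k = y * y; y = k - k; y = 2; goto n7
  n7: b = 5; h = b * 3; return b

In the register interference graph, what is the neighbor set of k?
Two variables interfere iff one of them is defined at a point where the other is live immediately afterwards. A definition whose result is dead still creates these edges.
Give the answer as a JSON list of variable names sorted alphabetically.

def/use:
  n0: def={b,k,z} ue=∅
  n1: def={k} ue=∅
  n2: def={b,z} ue={b,z}
  n3: def={z} ue={b,z}
  n4: def={b} ue={b,z}
  n5: def={k,z} ue=∅
  n6: def={k,y} ue=∅
  n7: def={b,h} ue=∅

Liveness:
  n0 li=∅ lo={b,z}
  n1 li={b,z} lo={b,z}
  n2 li={b,z} lo={b,z}
  n3 li={b,z} lo=∅
  n4 li={b,z} lo=∅
  n5 li=∅ lo=∅
  n6 li=∅ lo=∅
  n7 li=∅ lo=∅

Interfere edges:
  b — {h,k,z}
  h — {b}
  k — {b,z}
  y — ∅
  z — {b,k}

N(k) = ["b", "z"]

Answer: ["b", "z"]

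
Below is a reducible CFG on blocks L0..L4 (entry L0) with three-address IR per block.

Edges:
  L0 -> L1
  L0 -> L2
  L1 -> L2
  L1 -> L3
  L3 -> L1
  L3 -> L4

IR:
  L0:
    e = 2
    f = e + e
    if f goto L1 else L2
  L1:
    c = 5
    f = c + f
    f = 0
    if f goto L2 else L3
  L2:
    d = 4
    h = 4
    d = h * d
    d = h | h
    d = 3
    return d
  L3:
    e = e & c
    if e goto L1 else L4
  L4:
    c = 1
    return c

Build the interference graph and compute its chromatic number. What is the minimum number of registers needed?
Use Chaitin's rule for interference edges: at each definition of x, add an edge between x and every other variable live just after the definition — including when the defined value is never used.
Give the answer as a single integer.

Answer: 3

Derivation:
Per-block:
  L0: def={e,f} ue=∅
  L1: def={c,f} ue={f}
  L2: def={d,h} ue=∅
  L3: def={e} ue={c,e}
  L4: def={c} ue=∅

Live sets:
  L0 li=∅ lo={e,f}
  L1 li={e,f} lo={c,e,f}
  L2 li=∅ lo=∅
  L3 li={c,e,f} lo={e,f}
  L4 li=∅ lo=∅

Interfere edges:
  c — {e,f}
  d — {h}
  e — {c,f}
  f — {c,e}
  h — {d}

Chromatic number:
  lower bound: {c,e,f} mutually conflict ⇒ χ ≥ 3
  3-colouring: R0={c,d}  R1={e,h}  R2={f}
  χ = 3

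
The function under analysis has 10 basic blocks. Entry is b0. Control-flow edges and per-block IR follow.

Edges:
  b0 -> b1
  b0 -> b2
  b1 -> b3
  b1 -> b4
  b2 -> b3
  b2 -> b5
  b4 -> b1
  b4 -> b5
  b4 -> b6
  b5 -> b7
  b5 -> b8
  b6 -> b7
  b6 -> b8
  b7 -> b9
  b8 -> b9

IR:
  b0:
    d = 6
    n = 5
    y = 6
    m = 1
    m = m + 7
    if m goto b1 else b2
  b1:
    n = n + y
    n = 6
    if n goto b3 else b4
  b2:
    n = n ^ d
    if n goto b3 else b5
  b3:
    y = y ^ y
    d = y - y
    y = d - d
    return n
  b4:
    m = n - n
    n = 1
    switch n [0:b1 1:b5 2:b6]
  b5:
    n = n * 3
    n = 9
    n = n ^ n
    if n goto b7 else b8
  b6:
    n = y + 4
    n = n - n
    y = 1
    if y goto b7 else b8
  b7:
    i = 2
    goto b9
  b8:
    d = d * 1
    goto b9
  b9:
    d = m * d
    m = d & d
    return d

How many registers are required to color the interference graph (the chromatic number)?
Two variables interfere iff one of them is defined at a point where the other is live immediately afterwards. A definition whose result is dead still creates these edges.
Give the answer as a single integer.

def/use:
  b0: {d,m,n,y} / ∅
  b1: {n} / {n,y}
  b2: {n} / {d,n}
  b3: {d,y} / {n,y}
  b4: {m,n} / {n}
  b5: {n} / {n}
  b6: {n,y} / {y}
  b7: {i} / ∅
  b8: {d} / {d}
  b9: {d,m} / {d,m}

Live sets:
  b0: in=∅ out={d,m,n,y}
  b1: in={d,n,y} out={d,n,y}
  b2: in={d,m,n,y} out={d,m,n,y}
  b3: in={n,y} out=∅
  b4: in={d,n,y} out={d,m,n,y}
  b5: in={d,m,n} out={d,m}
  b6: in={d,m,y} out={d,m}
  b7: in={d,m} out={d,m}
  b8: in={d,m} out={d,m}
  b9: in={d,m} out=∅

Interfere edges:
  d — {i,m,n,y}
  i — {d,m}
  m — {d,i,n,y}
  n — {d,m,y}
  y — {d,m,n}

Registers:
  clique {d,m,n,y} ⇒ need ≥ 4
  4-colouring: R0={d}  R1={m}  R2={i,n}  R3={y}
  χ = 4

Answer: 4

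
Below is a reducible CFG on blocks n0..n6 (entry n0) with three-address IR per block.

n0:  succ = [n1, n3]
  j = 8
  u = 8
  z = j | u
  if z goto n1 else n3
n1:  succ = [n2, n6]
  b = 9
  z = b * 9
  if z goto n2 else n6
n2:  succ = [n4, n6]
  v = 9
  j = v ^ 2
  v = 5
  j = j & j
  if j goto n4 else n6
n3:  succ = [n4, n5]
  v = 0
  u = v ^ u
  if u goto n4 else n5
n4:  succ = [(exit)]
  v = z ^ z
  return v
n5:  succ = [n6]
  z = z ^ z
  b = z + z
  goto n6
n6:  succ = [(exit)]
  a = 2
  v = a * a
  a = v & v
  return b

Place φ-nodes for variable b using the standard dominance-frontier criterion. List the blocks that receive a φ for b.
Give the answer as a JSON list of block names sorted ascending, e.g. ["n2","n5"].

Answer: ["n4", "n6"]

Derivation:
idom tree: n1←n0 n2←n1 n3←n0 n4←n0 n5←n3 n6←n0
Join-block Dom:
  n4: preds {n2,n3}: {n0,n1,n2} ∩ {n0,n3} = {n0}; idom=n0
  n6: preds {n1,n2,n5}: {n0,n1} ∩ {n0,n1,n2} ∩ {n0,n3,n5} = {n0}; idom=n0

DF derivation:
  n4←n2: walk n2→n1 to n0
  n4←n3: walk n3 to n0
  n6←n1: walk n1 to n0
  n6←n2: walk n2→n1 to n0
  n6←n5: walk n5→n3 to n0
  n0: DF=∅
  n1: DF={n4,n6}
  n2: DF={n4,n6}
  n3: DF={n4,n6}
  n4: DF=∅
  n5: DF={n6}
  n6: DF=∅

φ for b: defs {n1,n5}
  DF⁺ = {n4,n6}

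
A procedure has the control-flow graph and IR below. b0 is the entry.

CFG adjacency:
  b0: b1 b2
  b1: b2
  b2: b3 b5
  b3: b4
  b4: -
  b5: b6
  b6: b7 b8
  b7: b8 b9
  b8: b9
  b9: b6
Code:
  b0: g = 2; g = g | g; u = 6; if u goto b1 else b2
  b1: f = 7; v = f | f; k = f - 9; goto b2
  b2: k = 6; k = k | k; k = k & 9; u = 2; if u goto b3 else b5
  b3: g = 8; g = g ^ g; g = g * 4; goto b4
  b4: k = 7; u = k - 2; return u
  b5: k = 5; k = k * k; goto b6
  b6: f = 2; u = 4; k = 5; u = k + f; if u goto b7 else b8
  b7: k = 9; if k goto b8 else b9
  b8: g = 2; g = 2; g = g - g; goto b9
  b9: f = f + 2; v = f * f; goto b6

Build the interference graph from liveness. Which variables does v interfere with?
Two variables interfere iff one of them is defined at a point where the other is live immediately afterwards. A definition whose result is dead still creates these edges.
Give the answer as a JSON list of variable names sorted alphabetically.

Answer: ["f"]

Analysis:
Per-block:
  b0 def {g,u} use ∅
  b1 def {f,k,v} use ∅
  b2 def {k,u} use ∅
  b3 def {g} use ∅
  b4 def {k,u} use ∅
  b5 def {k} use ∅
  b6 def {f,k,u} use ∅
  b7 def {k} use ∅
  b8 def {g} use ∅
  b9 def {f,v} use {f}

Live sets:
  live b0: ∅→∅
  live b1: ∅→∅
  live b2: ∅→∅
  live b3: ∅→∅
  live b4: ∅→∅
  live b5: ∅→∅
  live b6: ∅→{f}
  live b7: {f}→{f}
  live b8: {f}→{f}
  live b9: {f}→∅

Conflict graph:
  f↔{g,k,u,v}
  g↔{f}
  k↔{f}
  u↔{f}
  v↔{f}

N(v) = ["f"]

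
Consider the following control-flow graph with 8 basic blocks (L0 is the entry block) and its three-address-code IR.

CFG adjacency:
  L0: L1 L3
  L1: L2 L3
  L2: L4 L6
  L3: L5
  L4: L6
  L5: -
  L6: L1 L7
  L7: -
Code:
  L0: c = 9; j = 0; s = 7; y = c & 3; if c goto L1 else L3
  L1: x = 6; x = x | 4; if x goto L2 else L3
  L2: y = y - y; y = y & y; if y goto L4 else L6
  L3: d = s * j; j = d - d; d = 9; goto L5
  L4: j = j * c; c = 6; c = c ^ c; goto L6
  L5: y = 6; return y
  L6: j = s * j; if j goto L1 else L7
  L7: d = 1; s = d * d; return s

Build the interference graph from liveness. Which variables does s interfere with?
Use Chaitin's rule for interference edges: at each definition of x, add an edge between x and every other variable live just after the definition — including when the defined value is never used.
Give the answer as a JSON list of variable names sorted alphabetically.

def/use:
  L0: {c,j,s,y} / ∅
  L1: {x} / ∅
  L2: {y} / {y}
  L3: {d,j} / {j,s}
  L4: {c,j} / {c,j}
  L5: {y} / ∅
  L6: {j} / {j,s}
  L7: {d,s} / ∅

Live sets:
  live L0: ∅→{c,j,s,y}
  live L1: {c,j,s,y}→{c,j,s,y}
  live L2: {c,j,s,y}→{c,j,s,y}
  live L3: {j,s}→∅
  live L4: {c,j,s,y}→{c,j,s,y}
  live L5: ∅→∅
  live L6: {c,j,s,y}→{c,j,s,y}
  live L7: ∅→∅

Interfere edges:
  c↔{j,s,x,y}
  d↔∅
  j↔{c,s,x,y}
  s↔{c,j,x,y}
  x↔{c,j,s,y}
  y↔{c,j,s,x}

N(s) = ["c", "j", "x", "y"]

Answer: ["c", "j", "x", "y"]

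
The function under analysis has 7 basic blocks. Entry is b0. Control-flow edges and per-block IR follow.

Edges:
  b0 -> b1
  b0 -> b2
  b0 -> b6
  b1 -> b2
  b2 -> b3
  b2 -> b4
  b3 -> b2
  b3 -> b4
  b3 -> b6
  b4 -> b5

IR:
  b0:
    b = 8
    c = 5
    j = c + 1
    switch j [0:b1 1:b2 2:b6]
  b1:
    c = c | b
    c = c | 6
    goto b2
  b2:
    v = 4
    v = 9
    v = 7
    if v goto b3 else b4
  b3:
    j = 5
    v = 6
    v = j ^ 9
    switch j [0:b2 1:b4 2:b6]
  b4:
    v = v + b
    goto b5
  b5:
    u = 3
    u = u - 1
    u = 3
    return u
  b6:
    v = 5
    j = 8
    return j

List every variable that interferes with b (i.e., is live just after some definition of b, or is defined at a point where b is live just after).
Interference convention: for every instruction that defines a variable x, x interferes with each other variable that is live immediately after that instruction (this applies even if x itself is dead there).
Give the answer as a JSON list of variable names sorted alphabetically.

Per-block:
  b0: def={b,c,j} ue=∅
  b1: def={c} ue={b,c}
  b2: def={v} ue=∅
  b3: def={j,v} ue=∅
  b4: def={v} ue={b,v}
  b5: def={u} ue=∅
  b6: def={j,v} ue=∅

Live sets:
  live b0: ∅→{b,c}
  live b1: {b,c}→{b}
  live b2: {b}→{b,v}
  live b3: {b}→{b,v}
  live b4: {b,v}→∅
  live b5: ∅→∅
  live b6: ∅→∅

Interfere edges:
  b↔{c,j,v}
  c↔{b,j}
  j↔{b,c,v}
  u↔∅
  v↔{b,j}

N(b) = ["c", "j", "v"]

Answer: ["c", "j", "v"]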